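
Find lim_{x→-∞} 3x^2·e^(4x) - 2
The product is a 0·∞ indeterminate form at x → -∞.
Rewrite the product as 3x^2 / e^(-4x) (an ∞/∞ form) and apply L'Hôpital, or use the standard hierarchy e^(4|x|) ≫ |x^2| as x → -∞.
The indeterminate product → 0, so the limit = -2.

Final answer: -2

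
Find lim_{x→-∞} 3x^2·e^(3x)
This is a 0·∞ indeterminate form at x → -∞.
Rewrite the product as 3x^2 / e^(-3x) (an ∞/∞ form) and apply L'Hôpital, or use the standard hierarchy e^(3|x|) ≫ |x^2| as x → -∞.
The indeterminate product → 0, so the limit = 0.

Final answer: 0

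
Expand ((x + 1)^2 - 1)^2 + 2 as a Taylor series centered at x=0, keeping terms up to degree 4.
x^4 + 4·x^3 + 4·x^2 + 2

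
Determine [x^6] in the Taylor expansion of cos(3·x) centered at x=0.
Expand to order 6: cos(3·x) = -81·x^6/80 + 27·x^4/8 - 9·x^2/2 + 1 + O(x^7).
The coefficient of x^6 is -81/80.

Final answer: -81/80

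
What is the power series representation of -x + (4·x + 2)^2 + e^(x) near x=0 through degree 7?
x^7/5040 + x^6/720 + x^5/120 + x^4/24 + x^3/6 + 33·x^2/2 + 16·x + 5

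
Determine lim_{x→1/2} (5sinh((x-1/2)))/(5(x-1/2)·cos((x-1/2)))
Both numerator and denominator → 0 as x → 1/2; this is a 0/0 indeterminate form.
Expand each to leading order near x = 1/2: numerator ~ 5·(x - 1/2), denominator ~ 5·(x - 1/2).
The limit of the ratio is 1.

Final answer: 1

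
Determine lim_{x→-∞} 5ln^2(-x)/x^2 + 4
The quotient is an ∞/∞ indeterminate form as x → -∞.
Compare growth rates of the dominant terms (exponentials ≫ polynomials ≫ logarithms), or apply L'Hôpital's rule; the quotient → 0.
Adding the constant: 0 + 4 = 4. Limit = 4.

Final answer: 4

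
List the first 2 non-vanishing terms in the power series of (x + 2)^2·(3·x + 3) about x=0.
24·x + 12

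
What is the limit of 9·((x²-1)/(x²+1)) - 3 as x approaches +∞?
Evaluate the dominant behaviour as x → +∞; each term tends to a finite value or vanishes.
Limit = 6.

Final answer: 6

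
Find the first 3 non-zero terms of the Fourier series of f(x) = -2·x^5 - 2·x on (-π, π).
(-484 - 4·π^4 + 80·π^2)·sin(x) + (-10·π^2 + 17 + 2·π^4)·sin(2·x) + (-4·π^4/3 - 268/81 + 80·π^2/27)·sin(3·x)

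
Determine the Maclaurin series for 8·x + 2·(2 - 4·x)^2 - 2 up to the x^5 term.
32·x^2 - 24·x + 6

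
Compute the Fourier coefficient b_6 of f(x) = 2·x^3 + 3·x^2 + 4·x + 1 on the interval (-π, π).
b_6 = (1/π) ∫_{-π}^{π} f(x)·sin(6x) dx.
Evaluate the integral (use parity and integration by parts as needed): b_6 = -2·π^2/3 - 11/9.

Final answer: -2·π^2/3 - 11/9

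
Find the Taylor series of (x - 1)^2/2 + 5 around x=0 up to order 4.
x^2/2 - x + 11/2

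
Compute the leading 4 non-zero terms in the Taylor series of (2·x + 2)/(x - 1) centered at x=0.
-4·x^3 - 4·x^2 - 4·x - 2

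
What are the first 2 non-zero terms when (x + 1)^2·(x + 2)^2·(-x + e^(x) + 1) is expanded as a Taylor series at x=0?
24·x + 8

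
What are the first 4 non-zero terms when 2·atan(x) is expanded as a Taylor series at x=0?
-2·x^7/7 + 2·x^5/5 - 2·x^3/3 + 2·x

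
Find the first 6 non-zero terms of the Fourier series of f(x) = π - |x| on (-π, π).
4·cos(x)/π + 4·cos(3·x)/(9·π) + 4·cos(5·x)/(25·π) + 4·cos(7·x)/(49·π) + 4·cos(9·x)/(81·π) + π/2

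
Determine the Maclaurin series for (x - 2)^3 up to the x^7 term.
x^3 - 6·x^2 + 12·x - 8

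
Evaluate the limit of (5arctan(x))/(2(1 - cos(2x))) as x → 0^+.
Both numerator and denominator → 0 as x → 0^+; this is a 0/0 indeterminate form.
Expand each to leading order near x = 0: numerator ~ 5·x, denominator ~ 4·x^2.
The limit of the ratio is ∞.

Final answer: ∞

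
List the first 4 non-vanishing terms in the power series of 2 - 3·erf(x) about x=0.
-3·x^5/(5·√(π)) + 2·x^3/√(π) - 6·x/√(π) + 2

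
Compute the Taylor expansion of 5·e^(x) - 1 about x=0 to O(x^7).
x^6/144 + x^5/24 + 5·x^4/24 + 5·x^3/6 + 5·x^2/2 + 5·x + 4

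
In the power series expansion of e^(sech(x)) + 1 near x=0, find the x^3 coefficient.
Expand to order 3: e^(sech(x)) + 1 = -e·x^2/2 + 1 + e + O(x^4).
The coefficient of x^3 is 0.

Final answer: 0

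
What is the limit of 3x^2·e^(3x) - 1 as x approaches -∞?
The product is a 0·∞ indeterminate form at x → -∞.
Rewrite the product as 3x^2 / e^(-3x) (an ∞/∞ form) and apply L'Hôpital, or use the standard hierarchy e^(3|x|) ≫ |x^2| as x → -∞.
The indeterminate product → 0, so the limit = -1.

Final answer: -1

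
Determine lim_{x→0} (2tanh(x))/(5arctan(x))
Both numerator and denominator → 0 as x → 0; this is a 0/0 indeterminate form.
Expand each to leading order near x = 0: numerator ~ 2·x, denominator ~ 5·x.
The limit of the ratio is 2/5.

Final answer: 2/5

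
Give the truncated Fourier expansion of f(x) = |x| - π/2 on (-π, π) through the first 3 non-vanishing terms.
-4·cos(x)/π - 4·cos(3·x)/(9·π) - 4·cos(5·x)/(25·π)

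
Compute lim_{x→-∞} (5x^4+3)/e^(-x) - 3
The quotient is an ∞/∞ indeterminate form as x → -∞.
Compare growth rates of the dominant terms (exponentials ≫ polynomials ≫ logarithms), or apply L'Hôpital's rule; the quotient → 0.
Adding the constant: 0 - 3 = -3. Limit = -3.

Final answer: -3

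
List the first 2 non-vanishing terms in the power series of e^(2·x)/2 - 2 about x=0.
x - 3/2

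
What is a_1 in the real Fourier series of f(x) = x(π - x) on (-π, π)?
a_1 = (1/π) ∫_{-π}^{π} f(x)·cos(1x) dx.
Evaluate the integral (use parity and integration by parts as needed): a_1 = 4.

Final answer: 4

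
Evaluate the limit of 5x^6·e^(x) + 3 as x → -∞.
The product is a 0·∞ indeterminate form at x → -∞.
Rewrite the product as 5x^6 / e^(-x) (an ∞/∞ form) and apply L'Hôpital, or use the standard hierarchy e^(|x|) ≫ |x^6| as x → -∞.
The indeterminate product → 0, so the limit = 3.

Final answer: 3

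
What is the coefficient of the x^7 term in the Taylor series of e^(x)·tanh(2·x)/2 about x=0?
Expand to order 7: e^(x)·tanh(2·x)/2 = -2461·x^7/1008 + 691·x^6/360 + 181·x^5/120 - 7·x^4/6 - 5·x^3/6 + x^2 + x + O(x^8).
The coefficient of x^7 is -2461/1008.

Final answer: -2461/1008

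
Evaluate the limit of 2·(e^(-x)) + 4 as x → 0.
Direct substitution at x = 0 gives 6.

Final answer: 6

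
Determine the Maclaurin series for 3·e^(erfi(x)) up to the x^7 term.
x^7·(8/(105·π^(7/2)) + 4/(3·π^(5/2)) + 1/(7·√(π)) + 38/(15·π^(3/2))) + x^6·(4/(15·π^3) + 8/(3·π^2) + 28/(15·π)) + x^5·(4/(5·π^(5/2)) + 3/(5·√(π)) + 4/π^(3/2)) + x^4·(2/π^2 + 4/π) + x^3·(4/π^(3/2) + 2/√(π)) + 6·x^2/π + 6·x/√(π) + 3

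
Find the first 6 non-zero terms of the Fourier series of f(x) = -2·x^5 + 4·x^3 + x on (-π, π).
(-526 - 4·π^4 + 88·π^2)·sin(x) + (-14·π^2 + 20 + 2·π^4)·sin(2·x) + (-4·π^4/3 - 250/81 + 152·π^2/27)·sin(3·x) + (-13·π^2/4 + 23/32 + π^4)·sin(4·x) + (-4·π^4/5 - 86/625 + 56·π^2/25)·sin(5·x) + (-46·π^2/27 - 4/81 + 2·π^4/3)·sin(6·x)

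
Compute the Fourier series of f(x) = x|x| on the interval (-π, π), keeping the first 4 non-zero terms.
(-8 + 2·π^2)·sin(x)/π - π·sin(2·x) + (-8 + 18·π^2)·sin(3·x)/(27·π) - π·sin(4·x)/2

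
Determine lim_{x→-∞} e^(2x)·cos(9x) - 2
Evaluate the dominant behaviour as x → -∞; each term tends to a finite value or vanishes.
Limit = -2.

Final answer: -2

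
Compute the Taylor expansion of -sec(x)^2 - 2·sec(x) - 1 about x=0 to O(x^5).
-13·x^4/12 - 2·x^2 - 4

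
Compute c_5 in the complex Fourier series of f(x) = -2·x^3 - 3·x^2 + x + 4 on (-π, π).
Compute the real Fourier coefficients first: a_5 = 12/25, b_5 = 74/125 - 4·π^2/5.
Then c_5 = (a_5 − i·b_5)/2 = 6/25 - 37·i/125 + 2·i·π^2/5.

Final answer: 6/25 - 37·i/125 + 2·i·π^2/5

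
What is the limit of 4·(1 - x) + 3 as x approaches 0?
Direct substitution at x = 0 gives 7.

Final answer: 7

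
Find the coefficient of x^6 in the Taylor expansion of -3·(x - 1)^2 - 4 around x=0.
Expand to order 6: -3·(x - 1)^2 - 4 = -3·x^2 + 6·x - 7 + O(x^7).
The coefficient of x^6 is 0.

Final answer: 0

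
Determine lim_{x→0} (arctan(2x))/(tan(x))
Both numerator and denominator → 0 as x → 0; this is a 0/0 indeterminate form.
Expand each to leading order near x = 0: numerator ~ 2·x, denominator ~ x.
The limit of the ratio is 2.

Final answer: 2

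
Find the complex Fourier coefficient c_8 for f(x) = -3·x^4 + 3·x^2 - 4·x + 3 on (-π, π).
Compute the real Fourier coefficients first: a_8 = 57/256 - 3·π^2/8, b_8 = 1.
Then c_8 = (a_8 − i·b_8)/2 = -3·π^2/16 + 57/512 - i/2.

Final answer: -3·π^2/16 + 57/512 - i/2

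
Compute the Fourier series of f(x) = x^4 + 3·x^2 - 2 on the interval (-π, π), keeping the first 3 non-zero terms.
(36 - 8·π^2)·cos(x) + 2·π^2·cos(2·x) - 2 + π^2 + π^4/5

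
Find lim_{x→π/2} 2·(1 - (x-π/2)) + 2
Direct substitution at x = π/2 gives 4.

Final answer: 4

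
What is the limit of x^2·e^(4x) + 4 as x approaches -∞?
The product is a 0·∞ indeterminate form at x → -∞.
Rewrite the product as x^2 / e^(-4x) (an ∞/∞ form) and apply L'Hôpital, or use the standard hierarchy e^(4|x|) ≫ |x^2| as x → -∞.
The indeterminate product → 0, so the limit = 4.

Final answer: 4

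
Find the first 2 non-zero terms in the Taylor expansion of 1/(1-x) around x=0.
x + 1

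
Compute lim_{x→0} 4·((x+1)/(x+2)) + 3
Direct substitution at x = 0 gives 5.

Final answer: 5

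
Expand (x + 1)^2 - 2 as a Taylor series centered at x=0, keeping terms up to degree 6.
x^2 + 2·x - 1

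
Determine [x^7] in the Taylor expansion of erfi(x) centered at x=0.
Expand to order 7: erfi(x) = x^7/(21·√(π)) + x^5/(5·√(π)) + 2·x^3/(3·√(π)) + 2·x/√(π) + O(x^8).
The coefficient of x^7 is 1/(21·√(π)).

Final answer: 1/(21·√(π))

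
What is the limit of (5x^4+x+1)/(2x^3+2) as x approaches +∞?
This is an ∞/∞ indeterminate form as x → +∞.
Divide numerator and denominator by x^4 and let the lower-order terms vanish; the numerator's degree 4 exceeds the denominator's degree 3, so the quotient diverges.
Limit = ∞.

Final answer: ∞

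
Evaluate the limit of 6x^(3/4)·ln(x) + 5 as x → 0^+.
The product is a 0·∞ indeterminate form at x → 0⁺.
Rewrite the product as 6·ln(x) / x^(-3/4) and apply L'Hôpital, or use the standard hierarchy x^(-3/4) ≫ |ln x| as x → 0⁺.
The indeterminate product → 0, so the limit = 5.

Final answer: 5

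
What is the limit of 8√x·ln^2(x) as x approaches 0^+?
This is a 0·∞ indeterminate form at x → 0⁺.
Rewrite the product as 8·ln^2(x) / x^(-1/2) and apply L'Hôpital, or use the standard hierarchy x^(-1/2) ≫ |ln x|^2 as x → 0⁺.
The indeterminate product → 0, so the limit = 0.

Final answer: 0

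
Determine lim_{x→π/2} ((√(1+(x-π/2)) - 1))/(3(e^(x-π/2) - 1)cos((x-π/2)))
Both numerator and denominator → 0 as x → π/2; this is a 0/0 indeterminate form.
Expand each to leading order near x = π/2: numerator ~ (x - π/2)/2, denominator ~ 3·(x - π/2).
The limit of the ratio is 1/6.

Final answer: 1/6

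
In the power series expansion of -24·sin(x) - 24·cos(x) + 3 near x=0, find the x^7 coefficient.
Expand to order 7: -24·sin(x) - 24·cos(x) + 3 = x^7/210 + x^6/30 - x^5/5 - x^4 + 4·x^3 + 12·x^2 - 24·x - 21 + O(x^8).
The coefficient of x^7 is 1/210.

Final answer: 1/210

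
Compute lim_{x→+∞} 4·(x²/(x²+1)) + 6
Evaluate the dominant behaviour as x → +∞; each term tends to a finite value or vanishes.
Limit = 10.

Final answer: 10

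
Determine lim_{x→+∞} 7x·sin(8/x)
As x → +∞: let u = 8/x → 0⁺; then 7·x·sin(8/x) = 7·8·sin(u)/u → 7·8·1 = 56.
Limit = 56.

Final answer: 56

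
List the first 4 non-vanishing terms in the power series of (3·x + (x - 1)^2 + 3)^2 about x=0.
2·x^3 + 9·x^2 + 8·x + 16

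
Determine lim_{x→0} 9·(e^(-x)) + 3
Direct substitution at x = 0 gives 12.

Final answer: 12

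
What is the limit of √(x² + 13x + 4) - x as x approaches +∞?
As x → +∞: multiply by the conjugate to get (13x+4)/(√(x²+13x+4)+x); the denominator ~ 2x, so the limit is 13/2.
Limit = 13/2.

Final answer: 13/2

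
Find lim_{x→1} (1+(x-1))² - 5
Direct substitution at x = 1 gives -4.

Final answer: -4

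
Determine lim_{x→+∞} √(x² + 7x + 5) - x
As x → +∞: multiply by the conjugate to get (7x+5)/(√(x²+7x+5)+x); the denominator ~ 2x, so the limit is 7/2.
Limit = 7/2.

Final answer: 7/2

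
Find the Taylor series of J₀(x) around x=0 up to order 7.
-x^6/2304 + x^4/64 - x^2/4 + 1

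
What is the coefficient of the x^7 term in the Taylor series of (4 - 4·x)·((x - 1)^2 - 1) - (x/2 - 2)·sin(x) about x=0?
Expand to order 7: (4 - 4·x)·((x - 1)^2 - 1) - (x/2 - 2)·sin(x) = -x^7/2520 - x^6/240 + x^5/60 + x^4/12 - 13·x^3/3 + 23·x^2/2 - 6·x + O(x^8).
The coefficient of x^7 is -1/2520.

Final answer: -1/2520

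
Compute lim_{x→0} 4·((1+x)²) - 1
Direct substitution at x = 0 gives 3.

Final answer: 3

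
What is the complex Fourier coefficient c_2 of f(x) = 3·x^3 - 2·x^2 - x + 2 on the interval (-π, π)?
Compute the real Fourier coefficients first: a_2 = -2, b_2 = 11/2 - 3·π^2.
Then c_2 = (a_2 − i·b_2)/2 = -1 - 11·i/4 + 3·i·π^2/2.

Final answer: -1 - 11·i/4 + 3·i·π^2/2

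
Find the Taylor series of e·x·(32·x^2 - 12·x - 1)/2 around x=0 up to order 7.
16·e·x^3 - 6·e·x^2 - e·x/2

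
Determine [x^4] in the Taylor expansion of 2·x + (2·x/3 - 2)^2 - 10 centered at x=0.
Expand to order 4: 2·x + (2·x/3 - 2)^2 - 10 = 4·x^2/9 - 2·x/3 - 6 + O(x^5).
The coefficient of x^4 is 0.

Final answer: 0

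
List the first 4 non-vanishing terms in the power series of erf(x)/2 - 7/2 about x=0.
x^5/(10·√(π)) - x^3/(3·√(π)) + x/√(π) - 7/2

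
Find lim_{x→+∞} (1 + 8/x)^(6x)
As x → +∞: write (1 + 8/x)^(6x) = ((1 + 8/x)^x)^6 → (e^8)^6 = e^48.
Limit = e^(48).

Final answer: e^(48)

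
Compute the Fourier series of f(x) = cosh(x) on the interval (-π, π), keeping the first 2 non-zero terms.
-cos(x)·sinh(π)/π + sinh(π)/π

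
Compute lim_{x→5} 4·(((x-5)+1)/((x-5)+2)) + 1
Direct substitution at x = 5 gives 3.

Final answer: 3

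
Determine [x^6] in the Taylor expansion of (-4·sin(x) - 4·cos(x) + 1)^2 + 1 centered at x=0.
Expand to order 6: (-4·sin(x) - 4·cos(x) + 1)^2 + 1 = x^6/90 + 21·x^5/5 - x^4/3 - 20·x^3 + 4·x^2 + 24·x + 10 + O(x^7).
The coefficient of x^6 is 1/90.

Final answer: 1/90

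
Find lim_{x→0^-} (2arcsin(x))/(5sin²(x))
Both numerator and denominator → 0 as x → 0^-; this is a 0/0 indeterminate form.
Expand each to leading order near x = 0: numerator ~ 2·x, denominator ~ 5·x^2.
The limit of the ratio is -∞.

Final answer: -∞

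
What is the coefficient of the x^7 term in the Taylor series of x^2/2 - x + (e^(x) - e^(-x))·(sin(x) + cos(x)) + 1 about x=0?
Expand to order 7: x^2/2 - x + (e^(x) - e^(-x))·(sin(x) + cos(x)) + 1 = x^7/315 - x^6/45 - x^5/15 - 2·x^3/3 + 5·x^2/2 + x + 1 + O(x^8).
The coefficient of x^7 is 1/315.

Final answer: 1/315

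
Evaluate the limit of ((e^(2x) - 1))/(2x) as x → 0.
Both numerator and denominator → 0 as x → 0; this is a 0/0 indeterminate form.
Expand each to leading order near x = 0: numerator ~ 2·x, denominator ~ 2·x.
The limit of the ratio is 1.

Final answer: 1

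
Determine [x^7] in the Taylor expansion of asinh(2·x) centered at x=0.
Expand to order 7: asinh(2·x) = -40·x^7/7 + 12·x^5/5 - 4·x^3/3 + 2·x + O(x^8).
The coefficient of x^7 is -40/7.

Final answer: -40/7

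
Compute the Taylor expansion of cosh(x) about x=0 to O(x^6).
x^4/24 + x^2/2 + 1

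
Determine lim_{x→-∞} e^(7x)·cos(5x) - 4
Evaluate the dominant behaviour as x → -∞; each term tends to a finite value or vanishes.
Limit = -4.

Final answer: -4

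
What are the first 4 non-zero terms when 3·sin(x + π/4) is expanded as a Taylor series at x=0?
-√(2)·x^3/4 - 3·√(2)·x^2/4 + 3·√(2)·x/2 + 3·√(2)/2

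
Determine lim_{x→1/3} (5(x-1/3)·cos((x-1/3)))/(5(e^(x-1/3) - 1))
Both numerator and denominator → 0 as x → 1/3; this is a 0/0 indeterminate form.
Expand each to leading order near x = 1/3: numerator ~ 5·(x - 1/3), denominator ~ 5·(x - 1/3).
The limit of the ratio is 1.

Final answer: 1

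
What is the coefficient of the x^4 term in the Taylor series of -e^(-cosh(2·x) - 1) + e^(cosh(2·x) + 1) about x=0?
Expand to order 4: -e^(-cosh(2·x) - 1) + e^(cosh(2·x) + 1) = x^4·(-4·e^(-2)/3 + 8·e^(2)/3) + x^2·(2·e^(-2) + 2·e^(2)) - e^(-2) + e^(2) + O(x^5).
The coefficient of x^4 is -4·e^(-2)/3 + 8·e^(2)/3.

Final answer: -4·e^(-2)/3 + 8·e^(2)/3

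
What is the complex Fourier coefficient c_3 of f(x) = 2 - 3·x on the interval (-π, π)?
Compute the real Fourier coefficients first: a_3 = 0, b_3 = -2.
Then c_3 = (a_3 − i·b_3)/2 = i.

Final answer: i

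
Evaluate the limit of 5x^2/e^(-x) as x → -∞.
This is an ∞/∞ indeterminate form as x → -∞.
Compare growth rates of the dominant terms (exponentials ≫ polynomials ≫ logarithms), or apply L'Hôpital's rule; the quotient → 0.
Limit = 0.

Final answer: 0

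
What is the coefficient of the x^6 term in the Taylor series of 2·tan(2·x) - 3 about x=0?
Expand to order 6: 2·tan(2·x) - 3 = 128·x^5/15 + 16·x^3/3 + 4·x - 3 + O(x^7).
The coefficient of x^6 is 0.

Final answer: 0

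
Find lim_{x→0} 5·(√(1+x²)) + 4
Direct substitution at x = 0 gives 9.

Final answer: 9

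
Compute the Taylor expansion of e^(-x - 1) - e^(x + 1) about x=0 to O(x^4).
x^3·(-e/6 - e^(-1)/6) + x^2·(-e/2 + e^(-1)/2) + x·(-e - e^(-1)) - e + e^(-1)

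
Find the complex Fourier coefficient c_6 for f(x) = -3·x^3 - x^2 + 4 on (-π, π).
Compute the real Fourier coefficients first: a_6 = -1/9, b_6 = -1/6 + π^2.
Then c_6 = (a_6 − i·b_6)/2 = -1/18 - i·π^2/2 + i/12.

Final answer: -1/18 - i·π^2/2 + i/12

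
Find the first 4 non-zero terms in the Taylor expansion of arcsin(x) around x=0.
5·x^7/112 + 3·x^5/40 + x^3/6 + x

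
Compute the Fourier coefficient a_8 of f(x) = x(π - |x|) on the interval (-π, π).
a_8 = (1/π) ∫_{-π}^{π} f(x)·cos(8x) dx.
Evaluate the integral (use parity and integration by parts as needed): a_8 = 0.

Final answer: 0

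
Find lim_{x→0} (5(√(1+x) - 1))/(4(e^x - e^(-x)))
Both numerator and denominator → 0 as x → 0; this is a 0/0 indeterminate form.
Expand each to leading order near x = 0: numerator ~ 5·x/2, denominator ~ 8·x.
The limit of the ratio is 5/16.

Final answer: 5/16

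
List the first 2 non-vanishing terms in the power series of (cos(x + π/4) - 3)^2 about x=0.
-√(2)·x·(-3 + √(2)/2) + (-3 + √(2)/2)^2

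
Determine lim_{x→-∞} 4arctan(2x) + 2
Evaluate the dominant behaviour as x → -∞; each term tends to a finite value or vanishes.
Limit = 2 - 2·π.

Final answer: 2 - 2·π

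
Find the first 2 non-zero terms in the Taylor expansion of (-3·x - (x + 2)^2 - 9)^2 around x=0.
182·x + 169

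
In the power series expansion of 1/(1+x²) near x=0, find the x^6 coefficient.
Expand to order 6: 1/(1+x²) = -x^6 + x^4 - x^2 + 1 + O(x^7).
The coefficient of x^6 is -1.

Final answer: -1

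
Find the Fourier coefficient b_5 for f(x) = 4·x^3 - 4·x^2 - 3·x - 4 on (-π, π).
b_5 = (1/π) ∫_{-π}^{π} f(x)·sin(5x) dx.
Evaluate the integral (use parity and integration by parts as needed): b_5 = -198/125 + 8·π^2/5.

Final answer: -198/125 + 8·π^2/5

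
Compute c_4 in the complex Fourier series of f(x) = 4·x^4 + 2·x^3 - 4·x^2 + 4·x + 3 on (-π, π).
Compute the real Fourier coefficients first: a_4 = -7/4 + 2·π^2, b_4 = -π^2 - 13/8.
Then c_4 = (a_4 − i·b_4)/2 = -7/8 + π^2 + 13·i/16 + i·π^2/2.

Final answer: -7/8 + π^2 + 13·i/16 + i·π^2/2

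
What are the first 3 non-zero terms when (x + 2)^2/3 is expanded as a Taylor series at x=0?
x^2/3 + 4·x/3 + 4/3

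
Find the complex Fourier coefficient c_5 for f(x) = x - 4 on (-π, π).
Compute the real Fourier coefficients first: a_5 = 0, b_5 = 2/5.
Then c_5 = (a_5 − i·b_5)/2 = -i/5.

Final answer: -i/5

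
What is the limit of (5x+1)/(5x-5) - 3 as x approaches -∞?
Evaluate the dominant behaviour as x → -∞; each term tends to a finite value or vanishes.
Limit = -2.

Final answer: -2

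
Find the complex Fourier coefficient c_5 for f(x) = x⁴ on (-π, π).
Compute the real Fourier coefficients first: a_5 = 48/625 - 8·π^2/25, b_5 = 0.
Then c_5 = (a_5 − i·b_5)/2 = 24/625 - 4·π^2/25.

Final answer: 24/625 - 4·π^2/25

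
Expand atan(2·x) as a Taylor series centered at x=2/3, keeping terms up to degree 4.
atan(4/3) + 18·(x - 2/3)/25 - 432·(x - 2/3)^2/625 + 8424·(x - 2/3)^3/15625 - 108864·(x - 2/3)^4/390625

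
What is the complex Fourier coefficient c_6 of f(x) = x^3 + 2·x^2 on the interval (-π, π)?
Compute the real Fourier coefficients first: a_6 = 2/9, b_6 = 1/18 - π^2/3.
Then c_6 = (a_6 − i·b_6)/2 = 1/9 - i/36 + i·π^2/6.

Final answer: 1/9 - i/36 + i·π^2/6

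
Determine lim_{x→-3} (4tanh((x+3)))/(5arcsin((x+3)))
Both numerator and denominator → 0 as x → -3; this is a 0/0 indeterminate form.
Expand each to leading order near x = -3: numerator ~ 4·(x + 3), denominator ~ 5·(x + 3).
The limit of the ratio is 4/5.

Final answer: 4/5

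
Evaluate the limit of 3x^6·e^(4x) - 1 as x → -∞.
The product is a 0·∞ indeterminate form at x → -∞.
Rewrite the product as 3x^6 / e^(-4x) (an ∞/∞ form) and apply L'Hôpital, or use the standard hierarchy e^(4|x|) ≫ |x^6| as x → -∞.
The indeterminate product → 0, so the limit = -1.

Final answer: -1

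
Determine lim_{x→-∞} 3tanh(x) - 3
Evaluate the dominant behaviour as x → -∞; each term tends to a finite value or vanishes.
Limit = -6.

Final answer: -6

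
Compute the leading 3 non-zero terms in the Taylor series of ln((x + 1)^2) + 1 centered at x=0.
-x^2 + 2·x + 1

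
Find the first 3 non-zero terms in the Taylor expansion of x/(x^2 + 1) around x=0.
x^5 - x^3 + x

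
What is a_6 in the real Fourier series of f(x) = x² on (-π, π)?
a_6 = (1/π) ∫_{-π}^{π} f(x)·cos(6x) dx.
Evaluate the integral (use parity and integration by parts as needed): a_6 = 1/9.

Final answer: 1/9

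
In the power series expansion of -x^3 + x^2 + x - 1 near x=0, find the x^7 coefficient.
Expand to order 7: -x^3 + x^2 + x - 1 = -x^3 + x^2 + x - 1 + O(x^8).
The coefficient of x^7 is 0.

Final answer: 0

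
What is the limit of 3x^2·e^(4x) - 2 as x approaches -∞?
The product is a 0·∞ indeterminate form at x → -∞.
Rewrite the product as 3x^2 / e^(-4x) (an ∞/∞ form) and apply L'Hôpital, or use the standard hierarchy e^(4|x|) ≫ |x^2| as x → -∞.
The indeterminate product → 0, so the limit = -2.

Final answer: -2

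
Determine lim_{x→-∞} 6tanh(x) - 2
Evaluate the dominant behaviour as x → -∞; each term tends to a finite value or vanishes.
Limit = -8.

Final answer: -8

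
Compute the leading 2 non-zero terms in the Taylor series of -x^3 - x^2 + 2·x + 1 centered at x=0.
2·x + 1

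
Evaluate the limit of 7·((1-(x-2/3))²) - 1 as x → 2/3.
Direct substitution at x = 2/3 gives 6.

Final answer: 6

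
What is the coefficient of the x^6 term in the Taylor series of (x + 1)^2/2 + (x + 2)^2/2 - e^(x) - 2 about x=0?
Expand to order 6: (x + 1)^2/2 + (x + 2)^2/2 - e^(x) - 2 = -x^6/720 - x^5/120 - x^4/24 - x^3/6 + x^2/2 + 2·x - 1/2 + O(x^7).
The coefficient of x^6 is -1/720.

Final answer: -1/720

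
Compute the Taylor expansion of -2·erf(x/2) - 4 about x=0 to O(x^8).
x^7/(1344·√(π)) - x^5/(80·√(π)) + x^3/(6·√(π)) - 2·x/√(π) - 4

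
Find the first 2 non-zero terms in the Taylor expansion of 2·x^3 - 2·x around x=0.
2·x^3 - 2·x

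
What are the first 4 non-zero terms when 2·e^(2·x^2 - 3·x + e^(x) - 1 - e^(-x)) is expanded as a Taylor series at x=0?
-11·x^3·e^(-1)/3 + 5·x^2·e^(-1) - 2·x·e^(-1) + 2·e^(-1)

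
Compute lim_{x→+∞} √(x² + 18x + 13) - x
This is an ∞ − ∞ indeterminate form.
Multiply and divide by the conjugate √(x²+18x + 13) + x; the x² terms cancel, leaving (18x + 13)/(√(x²+18x + 13)+x) → 18/2 = 9.
Limit = 9.

Final answer: 9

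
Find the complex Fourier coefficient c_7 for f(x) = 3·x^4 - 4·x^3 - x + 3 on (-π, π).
Compute the real Fourier coefficients first: a_7 = 144/2401 - 24·π^2/49, b_7 = -8·π^2/7 - 50/343.
Then c_7 = (a_7 − i·b_7)/2 = -12·π^2/49 + 72/2401 + 25·i/343 + 4·i·π^2/7.

Final answer: -12·π^2/49 + 72/2401 + 25·i/343 + 4·i·π^2/7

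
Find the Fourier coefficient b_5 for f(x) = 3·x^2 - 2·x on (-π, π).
b_5 = (1/π) ∫_{-π}^{π} f(x)·sin(5x) dx.
Evaluate the integral (use parity and integration by parts as needed): b_5 = -4/5.

Final answer: -4/5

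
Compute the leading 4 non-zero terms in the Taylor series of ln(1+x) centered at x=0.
-x^4/4 + x^3/3 - x^2/2 + x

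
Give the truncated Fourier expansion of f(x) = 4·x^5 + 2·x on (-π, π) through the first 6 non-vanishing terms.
(-160·π^2 + 8·π^4 + 964)·sin(x) + (-4·π^4 - 32 + 20·π^2)·sin(2·x) + (-160·π^2/27 + 428/81 + 8·π^4/3)·sin(3·x) + (-2·π^4 - 31/16 + 5·π^2/2)·sin(4·x) + (-32·π^2/25 + 692/625 + 8·π^4/5)·sin(5·x) + (-4·π^4/3 - 64/81 + 20·π^2/27)·sin(6·x)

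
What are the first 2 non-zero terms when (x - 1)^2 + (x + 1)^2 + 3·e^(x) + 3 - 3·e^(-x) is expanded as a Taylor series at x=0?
6·x + 5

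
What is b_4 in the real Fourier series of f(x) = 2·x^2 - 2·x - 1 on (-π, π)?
b_4 = (1/π) ∫_{-π}^{π} f(x)·sin(4x) dx.
Evaluate the integral (use parity and integration by parts as needed): b_4 = 1.

Final answer: 1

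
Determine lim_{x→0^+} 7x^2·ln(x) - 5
The product is a 0·∞ indeterminate form at x → 0⁺.
Rewrite the product as 7·ln(x) / x^(-2) and apply L'Hôpital, or use the standard hierarchy x^(-2) ≫ |ln x| as x → 0⁺.
The indeterminate product → 0, so the limit = -5.

Final answer: -5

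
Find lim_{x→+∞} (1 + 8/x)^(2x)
As x → +∞: write (1 + 8/x)^(2x) = ((1 + 8/x)^x)^2 → (e^8)^2 = e^16.
Limit = e^(16).

Final answer: e^(16)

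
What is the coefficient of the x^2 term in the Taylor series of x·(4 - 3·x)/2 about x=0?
Expand to order 2: x·(4 - 3·x)/2 = -3·x^2/2 + 2·x + O(x^3).
The coefficient of x^2 is -3/2.

Final answer: -3/2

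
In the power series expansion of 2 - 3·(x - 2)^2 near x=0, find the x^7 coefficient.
Expand to order 7: 2 - 3·(x - 2)^2 = -3·x^2 + 12·x - 10 + O(x^8).
The coefficient of x^7 is 0.

Final answer: 0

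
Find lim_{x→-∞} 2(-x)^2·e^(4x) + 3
The product is a 0·∞ indeterminate form at x → -∞.
Rewrite the product as 2(-x)^2 / e^(-4x) (an ∞/∞ form) and apply L'Hôpital, or use the standard hierarchy e^(4|x|) ≫ |(-x)^2| as x → -∞.
The indeterminate product → 0, so the limit = 3.

Final answer: 3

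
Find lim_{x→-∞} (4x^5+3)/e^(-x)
This is an ∞/∞ indeterminate form as x → -∞.
Compare growth rates of the dominant terms (exponentials ≫ polynomials ≫ logarithms), or apply L'Hôpital's rule; the quotient → 0.
Limit = 0.

Final answer: 0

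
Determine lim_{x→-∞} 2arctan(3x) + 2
Evaluate the dominant behaviour as x → -∞; each term tends to a finite value or vanishes.
Limit = 2 - π.

Final answer: 2 - π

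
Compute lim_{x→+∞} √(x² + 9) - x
This is an ∞ − ∞ indeterminate form.
Multiply and divide by the conjugate √(x²+9) + x; the x² terms cancel, leaving 9/(√(x²+9)+x) → 0.
Limit = 0.

Final answer: 0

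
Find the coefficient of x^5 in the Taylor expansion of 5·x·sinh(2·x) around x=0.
Expand to order 5: 5·x·sinh(2·x) = 20·x^4/3 + 10·x^2 + O(x^6).
The coefficient of x^5 is 0.

Final answer: 0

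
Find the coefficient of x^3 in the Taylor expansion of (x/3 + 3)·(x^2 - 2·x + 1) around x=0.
Expand to order 3: (x/3 + 3)·(x^2 - 2·x + 1) = x^3/3 + 7·x^2/3 - 17·x/3 + 3 + O(x^4).
The coefficient of x^3 is 1/3.

Final answer: 1/3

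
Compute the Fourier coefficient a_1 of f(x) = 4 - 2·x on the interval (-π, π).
a_1 = (1/π) ∫_{-π}^{π} f(x)·cos(1x) dx.
Evaluate the integral (use parity and integration by parts as needed): a_1 = 0.

Final answer: 0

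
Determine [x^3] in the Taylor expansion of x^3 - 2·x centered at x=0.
Expand to order 3: x^3 - 2·x = x^3 - 2·x + O(x^4).
The coefficient of x^3 is 1.

Final answer: 1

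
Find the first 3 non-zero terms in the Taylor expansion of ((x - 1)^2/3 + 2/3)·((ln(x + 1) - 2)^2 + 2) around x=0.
23·x^2/3 - 8·x + 6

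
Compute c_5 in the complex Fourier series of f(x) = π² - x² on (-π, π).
Compute the real Fourier coefficients first: a_5 = 4/25, b_5 = 0.
Then c_5 = (a_5 − i·b_5)/2 = 2/25.

Final answer: 2/25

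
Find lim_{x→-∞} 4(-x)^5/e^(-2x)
This is an ∞/∞ indeterminate form as x → -∞.
Compare growth rates of the dominant terms (exponentials ≫ polynomials ≫ logarithms), or apply L'Hôpital's rule; the quotient → 0.
Limit = 0.

Final answer: 0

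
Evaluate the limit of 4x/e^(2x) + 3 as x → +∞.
The quotient is an ∞/∞ indeterminate form as x → +∞.
The exponential denominator e^(2x) dominates the polynomial numerator (e^x ≫ x as x → ∞), so the quotient → 0.
Adding the constant: 0 + 3 = 3. Limit = 3.

Final answer: 3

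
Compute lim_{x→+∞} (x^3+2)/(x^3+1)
This is an ∞/∞ indeterminate form as x → +∞.
Divide numerator and denominator by x^3 and let the lower-order terms vanish; the leading terms give 1/1 = 1.
Limit = 1.

Final answer: 1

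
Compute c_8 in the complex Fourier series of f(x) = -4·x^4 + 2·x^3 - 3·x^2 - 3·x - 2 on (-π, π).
Compute the real Fourier coefficients first: a_8 = -π^2/2 - 9/64, b_8 = 51/64 - π^2/2.
Then c_8 = (a_8 − i·b_8)/2 = -π^2/4 - 9/128 - 51·i/128 + i·π^2/4.

Final answer: -π^2/4 - 9/128 - 51·i/128 + i·π^2/4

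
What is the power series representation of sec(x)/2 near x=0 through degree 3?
x^2/4 + 1/2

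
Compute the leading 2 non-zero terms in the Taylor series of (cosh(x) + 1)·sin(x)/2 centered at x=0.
x^3/12 + x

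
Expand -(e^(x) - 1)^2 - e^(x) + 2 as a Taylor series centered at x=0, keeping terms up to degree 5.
-31·x^5/120 - 5·x^4/8 - 7·x^3/6 - 3·x^2/2 - x + 1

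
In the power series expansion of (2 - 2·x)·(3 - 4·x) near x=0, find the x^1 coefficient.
Expand to order 1: (2 - 2·x)·(3 - 4·x) = 6 - 14·x + O(x^2).
The coefficient of x^1 is -14.

Final answer: -14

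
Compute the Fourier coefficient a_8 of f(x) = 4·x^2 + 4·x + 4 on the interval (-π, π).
a_8 = (1/π) ∫_{-π}^{π} f(x)·cos(8x) dx.
Evaluate the integral (use parity and integration by parts as needed): a_8 = 1/4.

Final answer: 1/4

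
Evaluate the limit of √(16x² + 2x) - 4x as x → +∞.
As x → +∞: multiply by the conjugate to get (2x)/(√(16x²+2x)+4x); the denominator ~ 8x, so the limit is 2/8 = 1/4.
Limit = 1/4.

Final answer: 1/4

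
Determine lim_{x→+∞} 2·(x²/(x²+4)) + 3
Evaluate the dominant behaviour as x → +∞; each term tends to a finite value or vanishes.
Limit = 5.

Final answer: 5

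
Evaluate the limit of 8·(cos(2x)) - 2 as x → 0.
Direct substitution at x = 0 gives 6.

Final answer: 6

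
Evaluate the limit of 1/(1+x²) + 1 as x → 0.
Direct substitution at x = 0 gives 2.

Final answer: 2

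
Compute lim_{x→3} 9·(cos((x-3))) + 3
Direct substitution at x = 3 gives 12.

Final answer: 12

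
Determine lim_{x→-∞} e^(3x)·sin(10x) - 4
Evaluate the dominant behaviour as x → -∞; each term tends to a finite value or vanishes.
Limit = -4.

Final answer: -4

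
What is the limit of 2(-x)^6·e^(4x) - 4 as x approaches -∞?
The product is a 0·∞ indeterminate form at x → -∞.
Rewrite the product as 2(-x)^6 / e^(-4x) (an ∞/∞ form) and apply L'Hôpital, or use the standard hierarchy e^(4|x|) ≫ |(-x)^6| as x → -∞.
The indeterminate product → 0, so the limit = -4.

Final answer: -4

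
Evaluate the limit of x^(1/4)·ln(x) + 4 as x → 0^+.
The product is a 0·∞ indeterminate form at x → 0⁺.
Rewrite the product as ln(x) / x^(-1/4) and apply L'Hôpital, or use the standard hierarchy x^(-1/4) ≫ |ln x| as x → 0⁺.
The indeterminate product → 0, so the limit = 4.

Final answer: 4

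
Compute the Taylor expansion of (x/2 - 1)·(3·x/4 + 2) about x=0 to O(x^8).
3·x^2/8 + x/4 - 2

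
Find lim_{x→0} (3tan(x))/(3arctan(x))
Both numerator and denominator → 0 as x → 0; this is a 0/0 indeterminate form.
Expand each to leading order near x = 0: numerator ~ 3·x, denominator ~ 3·x.
The limit of the ratio is 1.

Final answer: 1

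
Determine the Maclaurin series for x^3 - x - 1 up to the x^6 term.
x^3 - x - 1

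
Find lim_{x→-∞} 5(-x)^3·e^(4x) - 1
The product is a 0·∞ indeterminate form at x → -∞.
Rewrite the product as 5(-x)^3 / e^(-4x) (an ∞/∞ form) and apply L'Hôpital, or use the standard hierarchy e^(4|x|) ≫ |(-x)^3| as x → -∞.
The indeterminate product → 0, so the limit = -1.

Final answer: -1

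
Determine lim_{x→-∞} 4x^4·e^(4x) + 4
The product is a 0·∞ indeterminate form at x → -∞.
Rewrite the product as 4x^4 / e^(-4x) (an ∞/∞ form) and apply L'Hôpital, or use the standard hierarchy e^(4|x|) ≫ |x^4| as x → -∞.
The indeterminate product → 0, so the limit = 4.

Final answer: 4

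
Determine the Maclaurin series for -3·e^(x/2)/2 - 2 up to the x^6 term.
-x^6/30720 - x^5/2560 - x^4/256 - x^3/32 - 3·x^2/16 - 3·x/4 - 7/2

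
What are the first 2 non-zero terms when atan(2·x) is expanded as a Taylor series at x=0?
-8·x^3/3 + 2·x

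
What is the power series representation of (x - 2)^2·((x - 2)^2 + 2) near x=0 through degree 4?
x^4 - 8·x^3 + 26·x^2 - 40·x + 24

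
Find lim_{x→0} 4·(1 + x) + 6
Direct substitution at x = 0 gives 10.

Final answer: 10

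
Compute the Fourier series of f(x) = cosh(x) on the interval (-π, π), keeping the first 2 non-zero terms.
-cos(x)·sinh(π)/π + sinh(π)/π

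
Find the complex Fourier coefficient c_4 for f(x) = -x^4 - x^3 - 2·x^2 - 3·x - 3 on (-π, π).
Compute the real Fourier coefficients first: a_4 = -π^2/2 - 5/16, b_4 = 21/16 + π^2/2.
Then c_4 = (a_4 − i·b_4)/2 = -π^2/4 - 5/32 - i·π^2/4 - 21·i/32.

Final answer: -π^2/4 - 5/32 - i·π^2/4 - 21·i/32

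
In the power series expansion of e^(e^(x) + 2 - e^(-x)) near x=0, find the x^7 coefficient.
Expand to order 7: e^(e^(x) + 2 - e^(-x)) = 989·x^7·e^(2)/2520 + 28·x^6·e^(2)/45 + 19·x^5·e^(2)/20 + 4·x^4·e^(2)/3 + 5·x^3·e^(2)/3 + 2·x^2·e^(2) + 2·x·e^(2) + e^(2) + O(x^8).
The coefficient of x^7 is 989·e^(2)/2520.

Final answer: 989·e^(2)/2520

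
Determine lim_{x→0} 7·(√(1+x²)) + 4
Direct substitution at x = 0 gives 11.

Final answer: 11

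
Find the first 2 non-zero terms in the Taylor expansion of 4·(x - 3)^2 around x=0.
36 - 24·x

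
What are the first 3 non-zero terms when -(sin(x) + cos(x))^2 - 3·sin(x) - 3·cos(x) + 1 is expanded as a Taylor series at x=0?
3·x^2/2 - 5·x - 3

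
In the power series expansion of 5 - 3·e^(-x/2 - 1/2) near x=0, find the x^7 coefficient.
Expand to order 7: 5 - 3·e^(-x/2 - 1/2) = x^7·e^(-1/2)/215040 - x^6·e^(-1/2)/15360 + x^5·e^(-1/2)/1280 - x^4·e^(-1/2)/128 + x^3·e^(-1/2)/16 - 3·x^2·e^(-1/2)/8 + 3·x·e^(-1/2)/2 - 3·e^(-1/2) + 5 + O(x^8).
The coefficient of x^7 is e^(-1/2)/215040.

Final answer: e^(-1/2)/215040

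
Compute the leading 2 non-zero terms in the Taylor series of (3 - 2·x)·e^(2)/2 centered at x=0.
-x·e^(2) + 3·e^(2)/2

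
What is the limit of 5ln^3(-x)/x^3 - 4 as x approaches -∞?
The quotient is an ∞/∞ indeterminate form as x → -∞.
Compare growth rates of the dominant terms (exponentials ≫ polynomials ≫ logarithms), or apply L'Hôpital's rule; the quotient → 0.
Adding the constant: 0 - 4 = -4. Limit = -4.

Final answer: -4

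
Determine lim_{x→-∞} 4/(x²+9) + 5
Evaluate the dominant behaviour as x → -∞; each term tends to a finite value or vanishes.
Limit = 5.

Final answer: 5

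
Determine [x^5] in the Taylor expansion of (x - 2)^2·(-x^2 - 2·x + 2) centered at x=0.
Expand to order 5: (x - 2)^2·(-x^2 - 2·x + 2) = -x^4 + 2·x^3 + 6·x^2 - 16·x + 8 + O(x^6).
The coefficient of x^5 is 0.

Final answer: 0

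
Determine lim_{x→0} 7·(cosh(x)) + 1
Direct substitution at x = 0 gives 8.

Final answer: 8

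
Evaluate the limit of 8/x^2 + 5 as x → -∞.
Evaluate the dominant behaviour as x → -∞; each term tends to a finite value or vanishes.
Limit = 5.

Final answer: 5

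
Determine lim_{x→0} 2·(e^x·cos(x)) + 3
Direct substitution at x = 0 gives 5.

Final answer: 5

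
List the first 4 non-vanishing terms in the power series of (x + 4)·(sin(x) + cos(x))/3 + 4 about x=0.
-7·x^3/18 - x^2/3 + 5·x/3 + 16/3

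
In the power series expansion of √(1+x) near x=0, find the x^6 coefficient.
Expand to order 6: √(1+x) = -21·x^6/1024 + 7·x^5/256 - 5·x^4/128 + x^3/16 - x^2/8 + x/2 + 1 + O(x^7).
The coefficient of x^6 is -21/1024.

Final answer: -21/1024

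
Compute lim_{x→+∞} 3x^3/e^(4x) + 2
The quotient is an ∞/∞ indeterminate form as x → +∞.
The exponential denominator e^(4x) dominates the polynomial numerator (e^x ≫ x^3 as x → ∞), so the quotient → 0.
Adding the constant: 0 + 2 = 2. Limit = 2.

Final answer: 2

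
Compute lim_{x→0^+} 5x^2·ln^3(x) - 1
The product is a 0·∞ indeterminate form at x → 0⁺.
Rewrite the product as 5·ln^3(x) / x^(-2) and apply L'Hôpital, or use the standard hierarchy x^(-2) ≫ |ln x|^3 as x → 0⁺.
The indeterminate product → 0, so the limit = -1.

Final answer: -1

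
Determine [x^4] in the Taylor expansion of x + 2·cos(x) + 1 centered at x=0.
Expand to order 4: x + 2·cos(x) + 1 = x^4/12 - x^2 + x + 3 + O(x^5).
The coefficient of x^4 is 1/12.

Final answer: 1/12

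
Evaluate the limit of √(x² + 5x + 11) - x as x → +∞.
As x → +∞: multiply by the conjugate to get (5x+11)/(√(x²+5x+11)+x); the denominator ~ 2x, so the limit is 5/2.
Limit = 5/2.

Final answer: 5/2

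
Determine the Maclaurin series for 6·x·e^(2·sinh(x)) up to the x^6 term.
57·x^6/10 + 8·x^5 + 10·x^4 + 12·x^3 + 12·x^2 + 6·x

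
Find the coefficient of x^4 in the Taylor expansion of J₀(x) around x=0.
Expand to order 4: J₀(x) = x^4/64 - x^2/4 + 1 + O(x^5).
The coefficient of x^4 is 1/64.

Final answer: 1/64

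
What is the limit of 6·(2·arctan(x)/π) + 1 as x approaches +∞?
Evaluate the dominant behaviour as x → +∞; each term tends to a finite value or vanishes.
Limit = 7.

Final answer: 7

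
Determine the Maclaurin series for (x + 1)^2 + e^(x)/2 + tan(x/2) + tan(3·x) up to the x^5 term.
3889·x^5/120 + x^4/48 + 73·x^3/8 + 5·x^2/4 + 6·x + 3/2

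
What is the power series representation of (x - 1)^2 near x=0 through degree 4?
x^2 - 2·x + 1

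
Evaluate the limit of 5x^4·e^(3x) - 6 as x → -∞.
The product is a 0·∞ indeterminate form at x → -∞.
Rewrite the product as 5x^4 / e^(-3x) (an ∞/∞ form) and apply L'Hôpital, or use the standard hierarchy e^(3|x|) ≫ |x^4| as x → -∞.
The indeterminate product → 0, so the limit = -6.

Final answer: -6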